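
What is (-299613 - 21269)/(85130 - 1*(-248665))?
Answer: -320882/333795 ≈ -0.96131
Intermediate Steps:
(-299613 - 21269)/(85130 - 1*(-248665)) = -320882/(85130 + 248665) = -320882/333795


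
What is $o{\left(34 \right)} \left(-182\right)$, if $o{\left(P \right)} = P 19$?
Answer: $-117572$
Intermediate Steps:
$o{\left(P \right)} = 19 P$
$o{\left(34 \right)} \left(-182\right) = 19 \cdot 34 \left(-182\right) = 646 \left(-182\right) = -117572$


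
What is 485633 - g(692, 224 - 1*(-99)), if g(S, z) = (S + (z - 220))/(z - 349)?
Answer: 12627253/26 ≈ 4.8566e+5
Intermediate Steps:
g(S, z) = (-220 + S + z)/(-349 + z) (g(S, z) = (S + (-220 + z))/(-349 + z) = (-220 + S + z)/(-349 + z))
485633 - g(692, 224 - 1*(-99)) = 485633 - (-220 + 692 + (224 - 1*(-99)))/(-349 + (224 - 1*(-99))) = 485633 - (-220 + 692 + (224 + 99))/(-349 + (224 + 99)) = 485633 - (-220 + 692 + 323)/(-349 + 323) = 485633 - 795/(-26) = 485633 - (-1)*795/26 = 485633 - 1*(-795/26) = 485633 + 795/26 = 12627253/26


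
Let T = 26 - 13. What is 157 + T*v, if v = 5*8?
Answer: 677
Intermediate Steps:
v = 40
T = 13
157 + T*v = 157 + 13*40 = 157 + 520 = 677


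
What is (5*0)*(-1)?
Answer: 0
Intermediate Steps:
(5*0)*(-1) = 0*(-1) = 0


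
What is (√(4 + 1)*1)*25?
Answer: 25*√5 ≈ 55.902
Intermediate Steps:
(√(4 + 1)*1)*25 = (√5*1)*25 = √5*25 = 25*√5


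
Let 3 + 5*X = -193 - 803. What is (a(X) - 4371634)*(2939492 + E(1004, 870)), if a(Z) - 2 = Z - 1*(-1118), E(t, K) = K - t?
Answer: -64235462868702/5 ≈ -1.2847e+13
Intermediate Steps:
X = -999/5 (X = -⅗ + (-193 - 803)/5 = -⅗ + (⅕)*(-996) = -⅗ - 996/5 = -999/5 ≈ -199.80)
a(Z) = 1120 + Z (a(Z) = 2 + (Z - 1*(-1118)) = 2 + (Z + 1118) = 2 + (1118 + Z) = 1120 + Z)
(a(X) - 4371634)*(2939492 + E(1004, 870)) = ((1120 - 999/5) - 4371634)*(2939492 + (870 - 1*1004)) = (4601/5 - 4371634)*(2939492 + (870 - 1004)) = -21853569*(2939492 - 134)/5 = -21853569/5*2939358 = -64235462868702/5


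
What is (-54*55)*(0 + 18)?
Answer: -53460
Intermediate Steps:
(-54*55)*(0 + 18) = -2970*18 = -53460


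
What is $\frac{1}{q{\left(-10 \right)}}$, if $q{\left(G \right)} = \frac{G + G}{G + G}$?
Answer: $1$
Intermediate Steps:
$q{\left(G \right)} = 1$ ($q{\left(G \right)} = \frac{2 G}{2 G} = 2 G \frac{1}{2 G} = 1$)
$\frac{1}{q{\left(-10 \right)}} = 1^{-1} = 1$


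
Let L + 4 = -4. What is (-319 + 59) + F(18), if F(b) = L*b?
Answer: -404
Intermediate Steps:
L = -8 (L = -4 - 4 = -8)
F(b) = -8*b
(-319 + 59) + F(18) = (-319 + 59) - 8*18 = -260 - 144 = -404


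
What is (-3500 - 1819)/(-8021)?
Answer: 5319/8021 ≈ 0.66313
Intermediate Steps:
(-3500 - 1819)/(-8021) = -5319*(-1/8021) = 5319/8021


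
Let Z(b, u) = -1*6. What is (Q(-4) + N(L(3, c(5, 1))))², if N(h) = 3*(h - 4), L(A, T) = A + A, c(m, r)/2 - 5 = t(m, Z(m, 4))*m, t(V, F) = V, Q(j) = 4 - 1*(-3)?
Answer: 169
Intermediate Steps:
Q(j) = 7 (Q(j) = 4 + 3 = 7)
Z(b, u) = -6
c(m, r) = 10 + 2*m² (c(m, r) = 10 + 2*(m*m) = 10 + 2*m²)
L(A, T) = 2*A
N(h) = -12 + 3*h (N(h) = 3*(-4 + h) = -12 + 3*h)
(Q(-4) + N(L(3, c(5, 1))))² = (7 + (-12 + 3*(2*3)))² = (7 + (-12 + 3*6))² = (7 + (-12 + 18))² = (7 + 6)² = 13² = 169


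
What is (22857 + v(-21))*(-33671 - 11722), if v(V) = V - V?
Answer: -1037547801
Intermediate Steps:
v(V) = 0
(22857 + v(-21))*(-33671 - 11722) = (22857 + 0)*(-33671 - 11722) = 22857*(-45393) = -1037547801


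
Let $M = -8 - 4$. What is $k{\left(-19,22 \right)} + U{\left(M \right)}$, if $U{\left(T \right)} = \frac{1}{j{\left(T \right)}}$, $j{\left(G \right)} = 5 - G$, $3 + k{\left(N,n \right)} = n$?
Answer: $\frac{324}{17} \approx 19.059$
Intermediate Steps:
$k{\left(N,n \right)} = -3 + n$
$M = -12$ ($M = -8 - 4 = -12$)
$U{\left(T \right)} = \frac{1}{5 - T}$
$k{\left(-19,22 \right)} + U{\left(M \right)} = \left(-3 + 22\right) - \frac{1}{-5 - 12} = 19 - \frac{1}{-17} = 19 - - \frac{1}{17} = 19 + \frac{1}{17} = \frac{324}{17}$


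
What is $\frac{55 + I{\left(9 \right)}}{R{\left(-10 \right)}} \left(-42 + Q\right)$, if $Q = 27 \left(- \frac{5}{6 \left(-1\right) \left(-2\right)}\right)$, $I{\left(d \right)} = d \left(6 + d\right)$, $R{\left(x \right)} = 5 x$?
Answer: $\frac{4047}{20} \approx 202.35$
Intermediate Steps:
$Q = - \frac{45}{4}$ ($Q = 27 \left(- \frac{5}{\left(-6\right) \left(-2\right)}\right) = 27 \left(- \frac{5}{12}\right) = - \frac{45}{4} \approx -11.25$)
$\frac{55 + I{\left(9 \right)}}{R{\left(-10 \right)}} \left(-42 + Q\right) = \frac{55 + 9 \left(6 + 9\right)}{5 \left(-10\right)} \left(-42 - \frac{45}{4}\right) = \frac{55 + 9 \cdot 15}{-50} \left(- \frac{213}{4}\right) = \left(55 + 135\right) \left(- \frac{1}{50}\right) \left(- \frac{213}{4}\right) = 190 \left(- \frac{1}{50}\right) \left(- \frac{213}{4}\right) = \left(- \frac{19}{5}\right) \left(- \frac{213}{4}\right) = \frac{4047}{20}$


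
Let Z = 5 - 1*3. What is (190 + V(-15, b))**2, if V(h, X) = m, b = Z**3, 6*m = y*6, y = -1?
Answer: 35721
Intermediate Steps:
m = -1 (m = (-1*6)/6 = (1/6)*(-6) = -1)
Z = 2 (Z = 5 - 3 = 2)
b = 8 (b = 2**3 = 8)
V(h, X) = -1
(190 + V(-15, b))**2 = (190 - 1)**2 = 189**2 = 35721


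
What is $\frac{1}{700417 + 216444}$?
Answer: $\frac{1}{916861} \approx 1.0907 \cdot 10^{-6}$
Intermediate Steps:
$\frac{1}{700417 + 216444} = \frac{1}{916861}$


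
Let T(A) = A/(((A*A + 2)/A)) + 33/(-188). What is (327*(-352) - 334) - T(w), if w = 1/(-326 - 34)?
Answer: -5625260713699/48729788 ≈ -1.1544e+5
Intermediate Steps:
w = -1/360 (w = 1/(-360) = -1/360 ≈ -0.0027778)
T(A) = -33/188 + A²/(2 + A²) (T(A) = A/(((A² + 2)/A)) + 33*(-1/188) = A/(((2 + A²)/A)) - 33/188 = A*(A/(2 + A²)) - 33/188 = A²/(2 + A²) - 33/188 = -33/188 + A²/(2 + A²))
(327*(-352) - 334) - T(w) = (327*(-352) - 334) - (-66 + 155*(-1/360)²)/(188*(2 + (-1/360)²)) = (-115104 - 334) - (-66 + 155*(1/129600))/(188*(2 + 1/129600)) = -115438 - (-66 + 31/25920)/(188*259201/129600) = -115438 - 129600*(-1710689)/(188*259201*25920) = -115438 - 1*(-8553445/48729788) = -115438 + 8553445/48729788 = -5625260713699/48729788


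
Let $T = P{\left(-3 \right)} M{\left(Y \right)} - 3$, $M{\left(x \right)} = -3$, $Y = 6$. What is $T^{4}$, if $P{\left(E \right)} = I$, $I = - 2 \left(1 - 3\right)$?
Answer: $50625$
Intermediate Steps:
$I = 4$ ($I = \left(-2\right) \left(-2\right) = 4$)
$P{\left(E \right)} = 4$
$T = -15$ ($T = 4 \left(-3\right) - 3 = -12 - 3 = -15$)
$T^{4} = \left(-15\right)^{4} = 50625$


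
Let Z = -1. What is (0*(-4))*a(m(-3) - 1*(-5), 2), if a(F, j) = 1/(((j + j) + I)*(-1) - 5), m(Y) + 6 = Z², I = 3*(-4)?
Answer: 0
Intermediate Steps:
I = -12
m(Y) = -5 (m(Y) = -6 + (-1)² = -6 + 1 = -5)
a(F, j) = 1/(7 - 2*j) (a(F, j) = 1/(((j + j) - 12)*(-1) - 5) = 1/((2*j - 12)*(-1) - 5) = 1/((-12 + 2*j)*(-1) - 5) = 1/((12 - 2*j) - 5) = 1/(7 - 2*j))
(0*(-4))*a(m(-3) - 1*(-5), 2) = (0*(-4))*(-1/(-7 + 2*2)) = 0*(-1/(-7 + 4)) = 0*(-1/(-3)) = 0*(-1*(-⅓)) = 0*(⅓) = 0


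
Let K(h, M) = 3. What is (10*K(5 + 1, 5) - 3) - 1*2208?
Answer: -2181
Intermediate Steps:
(10*K(5 + 1, 5) - 3) - 1*2208 = (10*3 - 3) - 1*2208 = (30 - 3) - 2208 = 27 - 2208 = -2181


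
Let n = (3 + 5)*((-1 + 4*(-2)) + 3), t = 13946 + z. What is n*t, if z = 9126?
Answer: -1107456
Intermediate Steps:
t = 23072 (t = 13946 + 9126 = 23072)
n = -48 (n = 8*((-1 - 8) + 3) = 8*(-9 + 3) = 8*(-6) = -48)
n*t = -48*23072 = -1107456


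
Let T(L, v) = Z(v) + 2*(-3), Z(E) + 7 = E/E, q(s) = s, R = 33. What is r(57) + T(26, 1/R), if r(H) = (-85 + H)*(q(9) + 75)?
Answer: -2364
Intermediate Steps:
Z(E) = -6 (Z(E) = -7 + E/E = -7 + 1 = -6)
T(L, v) = -12 (T(L, v) = -6 + 2*(-3) = -6 - 6 = -12)
r(H) = -7140 + 84*H (r(H) = (-85 + H)*(9 + 75) = (-85 + H)*84 = -7140 + 84*H)
r(57) + T(26, 1/R) = (-7140 + 84*57) - 12 = (-7140 + 4788) - 12 = -2352 - 12 = -2364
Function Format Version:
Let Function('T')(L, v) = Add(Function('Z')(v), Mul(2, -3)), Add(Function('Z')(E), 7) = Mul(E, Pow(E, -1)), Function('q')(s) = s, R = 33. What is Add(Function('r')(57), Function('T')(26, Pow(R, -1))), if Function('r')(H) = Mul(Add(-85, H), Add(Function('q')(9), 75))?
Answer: -2364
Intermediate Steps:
Function('Z')(E) = -6 (Function('Z')(E) = Add(-7, Mul(E, Pow(E, -1))) = Add(-7, 1) = -6)
Function('T')(L, v) = -12 (Function('T')(L, v) = Add(-6, Mul(2, -3)) = Add(-6, -6) = -12)
Function('r')(H) = Add(-7140, Mul(84, H)) (Function('r')(H) = Mul(Add(-85, H), Add(9, 75)) = Mul(Add(-85, H), 84) = Add(-7140, Mul(84, H)))
Add(Function('r')(57), Function('T')(26, Pow(R, -1))) = Add(Add(-7140, Mul(84, 57)), -12) = Add(Add(-7140, 4788), -12) = Add(-2352, -12) = -2364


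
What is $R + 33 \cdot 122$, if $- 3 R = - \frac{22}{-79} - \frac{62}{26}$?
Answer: $\frac{4135423}{1027} \approx 4026.7$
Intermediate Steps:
$R = \frac{721}{1027}$ ($R = - \frac{- \frac{22}{-79} - \frac{62}{26}}{3} = - \frac{\left(-22\right) \left(- \frac{1}{79}\right) - \frac{31}{13}}{3} = - \frac{\frac{22}{79} - \frac{31}{13}}{3} = \left(- \frac{1}{3}\right) \left(- \frac{2163}{1027}\right) = \frac{721}{1027} \approx 0.70204$)
$R + 33 \cdot 122 = \frac{721}{1027} + 33 \cdot 122 = \frac{721}{1027} + 4026 = \frac{4135423}{1027}$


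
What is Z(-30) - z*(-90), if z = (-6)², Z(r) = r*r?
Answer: 4140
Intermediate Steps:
Z(r) = r²
z = 36
Z(-30) - z*(-90) = (-30)² - 36*(-90) = 900 - 1*(-3240) = 900 + 3240 = 4140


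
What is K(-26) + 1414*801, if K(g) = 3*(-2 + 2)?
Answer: 1132614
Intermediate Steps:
K(g) = 0 (K(g) = 3*0 = 0)
K(-26) + 1414*801 = 0 + 1414*801 = 0 + 1132614 = 1132614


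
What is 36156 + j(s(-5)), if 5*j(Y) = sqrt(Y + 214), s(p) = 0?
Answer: 36156 + sqrt(214)/5 ≈ 36159.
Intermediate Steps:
j(Y) = sqrt(214 + Y)/5 (j(Y) = sqrt(Y + 214)/5 = sqrt(214 + Y)/5)
36156 + j(s(-5)) = 36156 + sqrt(214 + 0)/5 = 36156 + sqrt(214)/5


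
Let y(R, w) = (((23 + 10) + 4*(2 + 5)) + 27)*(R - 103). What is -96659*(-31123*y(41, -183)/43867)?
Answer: -16413383318992/43867 ≈ -3.7416e+8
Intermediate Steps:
y(R, w) = -9064 + 88*R (y(R, w) = ((33 + 4*7) + 27)*(-103 + R) = ((33 + 28) + 27)*(-103 + R) = (61 + 27)*(-103 + R) = 88*(-103 + R) = -9064 + 88*R)
-96659*(-31123*y(41, -183)/43867) = -96659/((-43867/((30688 - 14051) + 14486))/(-9064 + 88*41)) = -96659/((-43867/(16637 + 14486))/(-9064 + 3608)) = -96659/(-43867/31123/(-5456)) = -96659/(-43867*1/31123*(-1/5456)) = -96659/((-43867/31123*(-1/5456))) = -96659/43867/169807088 = -96659*169807088/43867 = -16413383318992/43867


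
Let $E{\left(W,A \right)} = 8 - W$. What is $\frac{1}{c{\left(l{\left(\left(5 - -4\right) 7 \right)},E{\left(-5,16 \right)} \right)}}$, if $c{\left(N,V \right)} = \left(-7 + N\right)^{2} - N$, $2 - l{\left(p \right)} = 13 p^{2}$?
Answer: $\frac{1}{2662817999} \approx 3.7554 \cdot 10^{-10}$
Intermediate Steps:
$l{\left(p \right)} = 2 - 13 p^{2}$
$\frac{1}{c{\left(l{\left(\left(5 - -4\right) 7 \right)},E{\left(-5,16 \right)} \right)}} = \frac{1}{\left(-7 + \left(2 - 13 \left(\left(5 - -4\right) 7\right)^{2}\right)\right)^{2} - \left(2 - 13 \left(\left(5 - -4\right) 7\right)^{2}\right)} = \frac{1}{\left(-7 + \left(2 - 13 \left(\left(5 + 4\right) 7\right)^{2}\right)\right)^{2} - \left(2 - 13 \left(\left(5 + 4\right) 7\right)^{2}\right)} = \frac{1}{\left(-7 + \left(2 - 13 \left(9 \cdot 7\right)^{2}\right)\right)^{2} - \left(2 - 13 \left(9 \cdot 7\right)^{2}\right)} = \frac{1}{\left(-7 + \left(2 - 13 \cdot 63^{2}\right)\right)^{2} - \left(2 - 13 \cdot 63^{2}\right)} = \frac{1}{\left(-7 + \left(2 - 51597\right)\right)^{2} - \left(2 - 51597\right)} = \frac{1}{\left(-7 - 51595\right)^{2} - -51595} = \frac{1}{\left(-51602\right)^{2} + 51595} = \frac{1}{2662766404 + 51595} = \frac{1}{2662817999}$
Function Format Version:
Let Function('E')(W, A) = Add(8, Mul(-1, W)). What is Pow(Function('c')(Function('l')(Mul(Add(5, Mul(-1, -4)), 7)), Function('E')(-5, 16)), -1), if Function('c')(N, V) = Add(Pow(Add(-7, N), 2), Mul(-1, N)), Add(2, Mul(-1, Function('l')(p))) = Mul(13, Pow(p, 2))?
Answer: Rational(1, 2662817999) ≈ 3.7554e-10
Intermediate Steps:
Function('l')(p) = Add(2, Mul(-13, Pow(p, 2))) (Function('l')(p) = Add(2, Mul(-1, Mul(13, Pow(p, 2)))) = Add(2, Mul(-13, Pow(p, 2))))
Pow(Function('c')(Function('l')(Mul(Add(5, Mul(-1, -4)), 7)), Function('E')(-5, 16)), -1) = Pow(Add(Pow(Add(-7, Add(2, Mul(-13, Pow(Mul(Add(5, Mul(-1, -4)), 7), 2)))), 2), Mul(-1, Add(2, Mul(-13, Pow(Mul(Add(5, Mul(-1, -4)), 7), 2))))), -1) = Pow(Add(Pow(Add(-7, Add(2, Mul(-13, Pow(Mul(Add(5, 4), 7), 2)))), 2), Mul(-1, Add(2, Mul(-13, Pow(Mul(Add(5, 4), 7), 2))))), -1) = Pow(Add(Pow(Add(-7, Add(2, Mul(-13, Pow(Mul(9, 7), 2)))), 2), Mul(-1, Add(2, Mul(-13, Pow(Mul(9, 7), 2))))), -1) = Pow(Add(Pow(Add(-7, Add(2, Mul(-13, Pow(63, 2)))), 2), Mul(-1, Add(2, Mul(-13, Pow(63, 2))))), -1) = Pow(Add(Pow(Add(-7, Add(2, Mul(-13, 3969))), 2), Mul(-1, Add(2, Mul(-13, 3969)))), -1) = Pow(Add(Pow(Add(-7, Add(2, -51597)), 2), Mul(-1, Add(2, -51597))), -1) = Pow(Add(Pow(Add(-7, -51595), 2), Mul(-1, -51595)), -1) = Pow(Add(Pow(-51602, 2), 51595), -1) = Pow(Add(2662766404, 51595), -1) = Pow(2662817999, -1) = Rational(1, 2662817999)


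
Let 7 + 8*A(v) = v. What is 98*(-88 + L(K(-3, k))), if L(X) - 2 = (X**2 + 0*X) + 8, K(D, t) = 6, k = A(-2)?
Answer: -4116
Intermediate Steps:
A(v) = -7/8 + v/8
k = -9/8 (k = -7/8 + (1/8)*(-2) = -7/8 - 1/4 = -9/8 ≈ -1.1250)
L(X) = 10 + X**2 (L(X) = 2 + ((X**2 + 0*X) + 8) = 2 + ((X**2 + 0) + 8) = 2 + (X**2 + 8) = 2 + (8 + X**2) = 10 + X**2)
98*(-88 + L(K(-3, k))) = 98*(-88 + (10 + 6**2)) = 98*(-88 + (10 + 36)) = 98*(-88 + 46) = 98*(-42) = -4116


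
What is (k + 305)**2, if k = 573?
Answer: 770884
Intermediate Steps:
(k + 305)**2 = (573 + 305)**2 = 878**2 = 770884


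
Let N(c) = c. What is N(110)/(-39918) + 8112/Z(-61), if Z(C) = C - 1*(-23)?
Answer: -80954749/379221 ≈ -213.48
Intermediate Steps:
Z(C) = 23 + C (Z(C) = C + 23 = 23 + C)
N(110)/(-39918) + 8112/Z(-61) = 110/(-39918) + 8112/(23 - 61) = 110*(-1/39918) + 8112/(-38) = -55/19959 + 8112*(-1/38) = -55/19959 - 4056/19 = -80954749/379221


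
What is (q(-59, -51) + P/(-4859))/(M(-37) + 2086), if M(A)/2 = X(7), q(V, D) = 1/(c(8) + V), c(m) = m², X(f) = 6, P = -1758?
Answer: 13649/50970910 ≈ 0.00026778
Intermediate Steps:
q(V, D) = 1/(64 + V) (q(V, D) = 1/(8² + V) = 1/(64 + V))
M(A) = 12 (M(A) = 2*6 = 12)
(q(-59, -51) + P/(-4859))/(M(-37) + 2086) = (1/(64 - 59) - 1758/(-4859))/(12 + 2086) = (1/5 - 1758*(-1/4859))/2098 = (⅕ + 1758/4859)*(1/2098) = (13649/24295)*(1/2098) = 13649/50970910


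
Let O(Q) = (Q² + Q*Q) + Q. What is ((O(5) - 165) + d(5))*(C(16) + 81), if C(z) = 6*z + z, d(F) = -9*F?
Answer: -29915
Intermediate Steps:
O(Q) = Q + 2*Q² (O(Q) = (Q² + Q²) + Q = 2*Q² + Q = Q + 2*Q²)
C(z) = 7*z
((O(5) - 165) + d(5))*(C(16) + 81) = ((5*(1 + 2*5) - 165) - 9*5)*(7*16 + 81) = ((5*(1 + 10) - 165) - 45)*(112 + 81) = ((5*11 - 165) - 45)*193 = ((55 - 165) - 45)*193 = (-110 - 45)*193 = -155*193 = -29915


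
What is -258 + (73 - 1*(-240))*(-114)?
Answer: -35940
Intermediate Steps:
-258 + (73 - 1*(-240))*(-114) = -258 + (73 + 240)*(-114) = -258 + 313*(-114) = -258 - 35682 = -35940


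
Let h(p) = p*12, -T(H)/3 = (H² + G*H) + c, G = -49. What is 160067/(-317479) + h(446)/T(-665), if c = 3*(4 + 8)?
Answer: -648928451/1277573163 ≈ -0.50794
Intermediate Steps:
c = 36 (c = 3*12 = 36)
T(H) = -108 - 3*H² + 147*H (T(H) = -3*((H² - 49*H) + 36) = -3*(36 + H² - 49*H) = -108 - 3*H² + 147*H)
h(p) = 12*p
160067/(-317479) + h(446)/T(-665) = 160067/(-317479) + (12*446)/(-108 - 3*(-665)² + 147*(-665)) = 160067*(-1/317479) + 5352/(-108 - 3*442225 - 97755) = -2713/5381 + 5352/(-108 - 1326675 - 97755) = -2713/5381 + 5352/(-1424538) = -2713/5381 + 5352*(-1/1424538) = -2713/5381 - 892/237423 = -648928451/1277573163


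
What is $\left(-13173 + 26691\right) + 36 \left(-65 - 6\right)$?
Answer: $10962$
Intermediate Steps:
$\left(-13173 + 26691\right) + 36 \left(-65 - 6\right) = 13518 + 36 \left(-71\right) = 13518 - 2556 = 10962$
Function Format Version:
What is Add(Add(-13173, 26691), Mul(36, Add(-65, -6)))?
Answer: 10962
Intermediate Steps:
Add(Add(-13173, 26691), Mul(36, Add(-65, -6))) = Add(13518, Mul(36, -71)) = Add(13518, -2556) = 10962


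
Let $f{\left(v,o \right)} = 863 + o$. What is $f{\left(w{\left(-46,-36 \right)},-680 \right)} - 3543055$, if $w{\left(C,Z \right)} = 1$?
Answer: $-3542872$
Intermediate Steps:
$f{\left(w{\left(-46,-36 \right)},-680 \right)} - 3543055 = \left(863 - 680\right) - 3543055 = 183 - 3543055 = -3542872$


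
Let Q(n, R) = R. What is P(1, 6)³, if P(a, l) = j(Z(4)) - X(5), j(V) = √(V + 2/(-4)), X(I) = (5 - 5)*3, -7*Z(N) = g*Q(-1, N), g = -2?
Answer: 27*√14/196 ≈ 0.51543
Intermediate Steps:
Z(N) = 2*N/7 (Z(N) = -(-2)*N/7 = 2*N/7)
X(I) = 0 (X(I) = 0*3 = 0)
j(V) = √(-½ + V) (j(V) = √(V + 2*(-¼)) = √(V - ½) = √(-½ + V))
P(a, l) = 3*√14/14 (P(a, l) = √(-2 + 4*((2/7)*4))/2 - 1*0 = √(-2 + 4*(8/7))/2 + 0 = √(-2 + 32/7)/2 + 0 = √(18/7)/2 + 0 = (3*√14/7)/2 + 0 = 3*√14/14 + 0 = 3*√14/14)
P(1, 6)³ = (3*√14/14)³ = 27*√14/196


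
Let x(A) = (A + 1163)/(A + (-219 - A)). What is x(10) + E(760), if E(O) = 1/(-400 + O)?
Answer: -140687/26280 ≈ -5.3534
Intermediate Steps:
x(A) = -1163/219 - A/219 (x(A) = (1163 + A)/(-219) = (1163 + A)*(-1/219) = -1163/219 - A/219)
x(10) + E(760) = (-1163/219 - 1/219*10) + 1/(-400 + 760) = (-1163/219 - 10/219) + 1/360 = -391/73 + 1/360 = -140687/26280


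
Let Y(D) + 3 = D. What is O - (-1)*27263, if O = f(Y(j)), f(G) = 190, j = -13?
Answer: 27453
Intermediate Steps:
Y(D) = -3 + D
O = 190
O - (-1)*27263 = 190 - (-1)*27263 = 190 - 1*(-27263) = 190 + 27263 = 27453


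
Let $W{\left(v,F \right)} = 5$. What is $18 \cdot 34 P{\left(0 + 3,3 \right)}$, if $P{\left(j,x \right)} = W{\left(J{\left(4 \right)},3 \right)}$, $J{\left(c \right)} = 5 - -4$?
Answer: $3060$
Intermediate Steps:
$J{\left(c \right)} = 9$ ($J{\left(c \right)} = 5 + 4 = 9$)
$P{\left(j,x \right)} = 5$
$18 \cdot 34 P{\left(0 + 3,3 \right)} = 18 \cdot 34 \cdot 5 = 612 \cdot 5 = 3060$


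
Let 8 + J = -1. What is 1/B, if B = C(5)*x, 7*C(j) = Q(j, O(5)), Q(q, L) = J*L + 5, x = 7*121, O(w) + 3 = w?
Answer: -1/1573 ≈ -0.00063573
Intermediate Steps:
O(w) = -3 + w
J = -9 (J = -8 - 1 = -9)
x = 847
Q(q, L) = 5 - 9*L (Q(q, L) = -9*L + 5 = 5 - 9*L)
C(j) = -13/7 (C(j) = (5 - 9*(-3 + 5))/7 = (5 - 9*2)/7 = (5 - 18)/7 = (1/7)*(-13) = -13/7)
B = -1573 (B = -13/7*847 = -1573)
1/B = 1/(-1573) = -1/1573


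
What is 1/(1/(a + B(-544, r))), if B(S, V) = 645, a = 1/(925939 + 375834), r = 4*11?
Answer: 839643586/1301773 ≈ 645.00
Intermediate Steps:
r = 44
a = 1/1301773 ≈ 7.6818e-7
1/(1/(a + B(-544, r))) = 1/(1/(1/1301773 + 645)) = 1/(1/(839643586/1301773)) = 1/(1301773/839643586) = 839643586/1301773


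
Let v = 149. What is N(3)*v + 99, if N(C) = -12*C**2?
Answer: -15993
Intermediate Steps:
N(3)*v + 99 = -12*3**2*149 + 99 = -12*9*149 + 99 = -108*149 + 99 = -16092 + 99 = -15993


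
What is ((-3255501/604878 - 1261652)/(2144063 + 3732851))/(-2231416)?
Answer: 23125721029/240371917251940384 ≈ 9.6208e-8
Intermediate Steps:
((-3255501/604878 - 1261652)/(2144063 + 3732851))/(-2231416) = ((-3255501*1/604878 - 1261652)/5876914)*(-1/2231416) = ((-1085167/201626 - 1261652)*(1/5876914))*(-1/2231416) = -254382931319/201626*1/5876914*(-1/2231416) = -254382931319/1184938662164*(-1/2231416) = 23125721029/240371917251940384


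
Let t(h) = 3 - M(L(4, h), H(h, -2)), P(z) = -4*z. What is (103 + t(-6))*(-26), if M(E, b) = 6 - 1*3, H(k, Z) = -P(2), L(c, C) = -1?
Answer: -2678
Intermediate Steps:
H(k, Z) = 8 (H(k, Z) = -(-4)*2 = -1*(-8) = 8)
M(E, b) = 3 (M(E, b) = 6 - 3 = 3)
t(h) = 0 (t(h) = 3 - 1*3 = 3 - 3 = 0)
(103 + t(-6))*(-26) = (103 + 0)*(-26) = 103*(-26) = -2678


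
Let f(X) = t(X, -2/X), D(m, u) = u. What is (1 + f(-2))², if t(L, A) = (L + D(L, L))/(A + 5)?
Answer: ⅑ ≈ 0.11111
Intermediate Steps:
t(L, A) = 2*L/(5 + A) (t(L, A) = (L + L)/(A + 5) = (2*L)/(5 + A) = 2*L/(5 + A))
f(X) = 2*X/(5 - 2/X)
(1 + f(-2))² = (1 + 2*(-2)²/(-2 + 5*(-2)))² = (1 + 2*4/(-2 - 10))² = (1 + 2*4/(-12))² = (1 + 2*4*(-1/12))² = (1 - ⅔)² = (⅓)² = ⅑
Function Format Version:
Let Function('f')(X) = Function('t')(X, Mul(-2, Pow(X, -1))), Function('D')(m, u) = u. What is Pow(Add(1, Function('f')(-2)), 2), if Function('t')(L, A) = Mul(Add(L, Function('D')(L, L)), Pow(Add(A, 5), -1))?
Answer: Rational(1, 9) ≈ 0.11111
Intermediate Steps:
Function('t')(L, A) = Mul(2, L, Pow(Add(5, A), -1)) (Function('t')(L, A) = Mul(Add(L, L), Pow(Add(A, 5), -1)) = Mul(Mul(2, L), Pow(Add(5, A), -1)) = Mul(2, L, Pow(Add(5, A), -1)))
Function('f')(X) = Mul(2, X, Pow(Add(5, Mul(-2, Pow(X, -1))), -1))
Pow(Add(1, Function('f')(-2)), 2) = Pow(Add(1, Mul(2, Pow(-2, 2), Pow(Add(-2, Mul(5, -2)), -1))), 2) = Pow(Add(1, Mul(2, 4, Pow(Add(-2, -10), -1))), 2) = Pow(Add(1, Mul(2, 4, Pow(-12, -1))), 2) = Pow(Add(1, Mul(2, 4, Rational(-1, 12))), 2) = Pow(Add(1, Rational(-2, 3)), 2) = Pow(Rational(1, 3), 2) = Rational(1, 9)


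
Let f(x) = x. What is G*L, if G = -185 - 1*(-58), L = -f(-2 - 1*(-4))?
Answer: 254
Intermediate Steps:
L = -2 (L = -(-2 - 1*(-4)) = -(-2 + 4) = -1*2 = -2)
G = -127 (G = -185 + 58 = -127)
G*L = -127*(-2) = 254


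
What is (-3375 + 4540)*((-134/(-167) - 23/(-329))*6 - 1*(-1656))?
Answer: 106333243050/54943 ≈ 1.9353e+6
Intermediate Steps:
(-3375 + 4540)*((-134/(-167) - 23/(-329))*6 - 1*(-1656)) = 1165*((-134*(-1/167) - 23*(-1/329))*6 + 1656) = 1165*((134/167 + 23/329)*6 + 1656) = 1165*((47927/54943)*6 + 1656) = 1165*(287562/54943 + 1656) = 1165*(91273170/54943) = 106333243050/54943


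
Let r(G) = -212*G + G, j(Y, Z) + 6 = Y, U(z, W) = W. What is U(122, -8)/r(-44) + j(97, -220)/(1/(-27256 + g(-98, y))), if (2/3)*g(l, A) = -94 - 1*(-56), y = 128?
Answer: -5768806045/2321 ≈ -2.4855e+6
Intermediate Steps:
j(Y, Z) = -6 + Y
g(l, A) = -57 (g(l, A) = 3*(-94 - 1*(-56))/2 = 3*(-94 + 56)/2 = (3/2)*(-38) = -57)
r(G) = -211*G
U(122, -8)/r(-44) + j(97, -220)/(1/(-27256 + g(-98, y))) = -8/((-211*(-44))) + (-6 + 97)/(1/(-27256 - 57)) = -8/9284 + 91/(1/(-27313)) = -8*1/9284 + 91/(-1/27313) = -2/2321 + 91*(-27313) = -2/2321 - 2485483 = -5768806045/2321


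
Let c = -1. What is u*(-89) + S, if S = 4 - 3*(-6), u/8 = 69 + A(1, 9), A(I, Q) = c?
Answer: -48394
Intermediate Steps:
A(I, Q) = -1
u = 544 (u = 8*(69 - 1) = 8*68 = 544)
S = 22 (S = 4 + 18 = 22)
u*(-89) + S = 544*(-89) + 22 = -48416 + 22 = -48394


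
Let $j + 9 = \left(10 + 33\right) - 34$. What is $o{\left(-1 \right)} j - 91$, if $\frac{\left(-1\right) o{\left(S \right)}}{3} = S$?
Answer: $-91$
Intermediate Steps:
$o{\left(S \right)} = - 3 S$
$j = 0$ ($j = -9 + \left(\left(10 + 33\right) - 34\right) = -9 + \left(43 - 34\right) = -9 + 9 = 0$)
$o{\left(-1 \right)} j - 91 = \left(-3\right) \left(-1\right) 0 - 91 = 3 \cdot 0 - 91 = 0 - 91 = -91$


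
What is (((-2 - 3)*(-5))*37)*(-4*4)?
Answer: -14800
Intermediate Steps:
(((-2 - 3)*(-5))*37)*(-4*4) = (-5*(-5)*37)*(-16) = (25*37)*(-16) = 925*(-16) = -14800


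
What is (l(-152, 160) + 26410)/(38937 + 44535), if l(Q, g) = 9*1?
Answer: 26419/83472 ≈ 0.31650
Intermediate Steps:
l(Q, g) = 9
(l(-152, 160) + 26410)/(38937 + 44535) = (9 + 26410)/(38937 + 44535) = 26419/83472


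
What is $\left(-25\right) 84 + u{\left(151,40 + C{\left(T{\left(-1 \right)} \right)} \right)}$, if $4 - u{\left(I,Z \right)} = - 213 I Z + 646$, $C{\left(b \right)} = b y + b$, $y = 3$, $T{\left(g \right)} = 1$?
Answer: $1412430$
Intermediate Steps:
$C{\left(b \right)} = 4 b$ ($C{\left(b \right)} = b 3 + b = 3 b + b = 4 b$)
$u{\left(I,Z \right)} = -642 + 213 I Z$ ($u{\left(I,Z \right)} = 4 - \left(- 213 I Z + 646\right) = 4 - \left(646 - 213 I Z\right) = 4 + \left(-646 + 213 I Z\right) = -642 + 213 I Z$)
$\left(-25\right) 84 + u{\left(151,40 + C{\left(T{\left(-1 \right)} \right)} \right)} = \left(-25\right) 84 - \left(642 - 32163 \left(40 + 4 \cdot 1\right)\right) = -2100 - \left(642 - 32163 \left(40 + 4\right)\right) = -2100 - \left(642 - 1415172\right) = -2100 + \left(-642 + 1415172\right) = -2100 + 1414530 = 1412430$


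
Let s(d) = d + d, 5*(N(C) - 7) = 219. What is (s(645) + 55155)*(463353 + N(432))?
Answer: 26156827491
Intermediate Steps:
N(C) = 254/5 (N(C) = 7 + (⅕)*219 = 7 + 219/5 = 254/5)
s(d) = 2*d
(s(645) + 55155)*(463353 + N(432)) = (2*645 + 55155)*(463353 + 254/5) = (1290 + 55155)*(2317019/5) = 56445*(2317019/5) = 26156827491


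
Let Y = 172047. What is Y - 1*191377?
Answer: -19330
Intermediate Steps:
Y - 1*191377 = 172047 - 1*191377 = 172047 - 191377 = -19330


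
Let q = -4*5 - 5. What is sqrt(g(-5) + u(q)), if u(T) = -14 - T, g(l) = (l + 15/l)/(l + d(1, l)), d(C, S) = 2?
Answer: sqrt(123)/3 ≈ 3.6968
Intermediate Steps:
g(l) = (l + 15/l)/(2 + l) (g(l) = (l + 15/l)/(l + 2) = (l + 15/l)/(2 + l))
q = -25 (q = -20 - 5 = -25)
sqrt(g(-5) + u(q)) = sqrt((15 + (-5)**2)/((-5)*(2 - 5)) + (-14 - 1*(-25))) = sqrt(-1/5*(15 + 25)/(-3) + (-14 + 25)) = sqrt(-1/5*(-1/3)*40 + 11) = sqrt(8/3 + 11) = sqrt(41/3) = sqrt(123)/3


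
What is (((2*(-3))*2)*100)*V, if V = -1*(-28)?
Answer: -33600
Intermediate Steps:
V = 28
(((2*(-3))*2)*100)*V = (((2*(-3))*2)*100)*28 = (-6*2*100)*28 = -12*100*28 = -1200*28 = -33600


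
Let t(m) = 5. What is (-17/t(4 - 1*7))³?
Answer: -4913/125 ≈ -39.304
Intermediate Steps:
(-17/t(4 - 1*7))³ = (-17/5)³ = -4913/125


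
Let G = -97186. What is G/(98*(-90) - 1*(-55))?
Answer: 97186/8765 ≈ 11.088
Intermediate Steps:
G/(98*(-90) - 1*(-55)) = -97186/(98*(-90) - 1*(-55)) = -97186/(-8820 + 55) = -97186/(-8765) = -97186*(-1/8765) = 97186/8765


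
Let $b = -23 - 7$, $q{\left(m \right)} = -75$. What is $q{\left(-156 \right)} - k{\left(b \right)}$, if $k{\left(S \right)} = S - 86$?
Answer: $41$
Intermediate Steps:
$b = -30$ ($b = -23 - 7 = -30$)
$k{\left(S \right)} = -86 + S$
$q{\left(-156 \right)} - k{\left(b \right)} = -75 - \left(-86 - 30\right) = -75 - -116 = -75 + 116 = 41$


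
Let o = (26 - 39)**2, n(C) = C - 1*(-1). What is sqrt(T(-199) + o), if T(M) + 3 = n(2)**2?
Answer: 5*sqrt(7) ≈ 13.229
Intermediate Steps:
n(C) = 1 + C (n(C) = C + 1 = 1 + C)
o = 169 (o = (-13)**2 = 169)
T(M) = 6 (T(M) = -3 + (1 + 2)**2 = -3 + 3**2 = -3 + 9 = 6)
sqrt(T(-199) + o) = sqrt(6 + 169) = sqrt(175) = 5*sqrt(7)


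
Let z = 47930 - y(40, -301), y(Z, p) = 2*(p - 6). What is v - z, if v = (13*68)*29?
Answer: -22908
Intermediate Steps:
y(Z, p) = -12 + 2*p (y(Z, p) = 2*(-6 + p) = -12 + 2*p)
v = 25636 (v = 884*29 = 25636)
z = 48544 (z = 47930 - (-12 + 2*(-301)) = 47930 - (-12 - 602) = 47930 - 1*(-614) = 47930 + 614 = 48544)
v - z = 25636 - 1*48544 = 25636 - 48544 = -22908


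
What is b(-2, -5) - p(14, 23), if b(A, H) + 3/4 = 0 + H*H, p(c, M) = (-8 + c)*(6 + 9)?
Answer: -263/4 ≈ -65.750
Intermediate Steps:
p(c, M) = -120 + 15*c (p(c, M) = (-8 + c)*15 = -120 + 15*c)
b(A, H) = -¾ + H² (b(A, H) = -¾ + (0 + H*H) = -¾ + (0 + H²) = -¾ + H²)
b(-2, -5) - p(14, 23) = (-¾ + (-5)²) - (-120 + 15*14) = (-¾ + 25) - (-120 + 210) = 97/4 - 1*90 = 97/4 - 90 = -263/4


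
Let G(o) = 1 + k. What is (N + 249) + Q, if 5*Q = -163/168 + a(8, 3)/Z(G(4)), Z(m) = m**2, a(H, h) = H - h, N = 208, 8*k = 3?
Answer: 46483517/101640 ≈ 457.33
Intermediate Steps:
k = 3/8 (k = (1/8)*3 = 3/8 ≈ 0.37500)
G(o) = 11/8 (G(o) = 1 + 3/8 = 11/8)
Q = 34037/101640 (Q = (-163/168 + (8 - 1*3)/((11/8)**2))/5 = (-163*1/168 + (8 - 3)/(121/64))/5 = (-163/168 + 5*(64/121))/5 = (-163/168 + 320/121)/5 = (1/5)*(34037/20328) = 34037/101640 ≈ 0.33488)
(N + 249) + Q = (208 + 249) + 34037/101640 = 457 + 34037/101640 = 46483517/101640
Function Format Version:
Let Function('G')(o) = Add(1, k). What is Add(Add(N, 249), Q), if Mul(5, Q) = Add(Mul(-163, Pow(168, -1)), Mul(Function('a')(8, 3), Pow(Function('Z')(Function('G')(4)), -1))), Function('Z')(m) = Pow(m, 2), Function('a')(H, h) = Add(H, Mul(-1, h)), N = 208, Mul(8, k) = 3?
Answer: Rational(46483517, 101640) ≈ 457.33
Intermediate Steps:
k = Rational(3, 8) (k = Mul(Rational(1, 8), 3) = Rational(3, 8) ≈ 0.37500)
Function('G')(o) = Rational(11, 8) (Function('G')(o) = Add(1, Rational(3, 8)) = Rational(11, 8))
Q = Rational(34037, 101640) (Q = Mul(Rational(1, 5), Add(Mul(-163, Pow(168, -1)), Mul(Add(8, Mul(-1, 3)), Pow(Pow(Rational(11, 8), 2), -1)))) = Mul(Rational(1, 5), Add(Mul(-163, Rational(1, 168)), Mul(Add(8, -3), Pow(Rational(121, 64), -1)))) = Mul(Rational(1, 5), Add(Rational(-163, 168), Mul(5, Rational(64, 121)))) = Mul(Rational(1, 5), Add(Rational(-163, 168), Rational(320, 121))) = Mul(Rational(1, 5), Rational(34037, 20328)) = Rational(34037, 101640) ≈ 0.33488)
Add(Add(N, 249), Q) = Add(Add(208, 249), Rational(34037, 101640)) = Add(457, Rational(34037, 101640)) = Rational(46483517, 101640)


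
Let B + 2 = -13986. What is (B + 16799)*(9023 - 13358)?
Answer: -12185685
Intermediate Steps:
B = -13988 (B = -2 - 13986 = -13988)
(B + 16799)*(9023 - 13358) = (-13988 + 16799)*(9023 - 13358) = 2811*(-4335) = -12185685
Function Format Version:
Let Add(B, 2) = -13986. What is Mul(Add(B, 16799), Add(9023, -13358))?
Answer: -12185685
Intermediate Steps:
B = -13988 (B = Add(-2, -13986) = -13988)
Mul(Add(B, 16799), Add(9023, -13358)) = Mul(Add(-13988, 16799), Add(9023, -13358)) = Mul(2811, -4335) = -12185685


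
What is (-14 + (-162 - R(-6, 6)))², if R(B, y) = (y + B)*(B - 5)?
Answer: 30976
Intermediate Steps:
R(B, y) = (-5 + B)*(B + y) (R(B, y) = (B + y)*(-5 + B) = (-5 + B)*(B + y))
(-14 + (-162 - R(-6, 6)))² = (-14 + (-162 - ((-6)² - 5*(-6) - 5*6 - 6*6)))² = (-14 + (-162 - (36 + 30 - 30 - 36)))² = (-14 + (-162 - 1*0))² = (-14 + (-162 + 0))² = (-14 - 162)² = (-176)² = 30976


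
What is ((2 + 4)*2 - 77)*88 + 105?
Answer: -5615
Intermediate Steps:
((2 + 4)*2 - 77)*88 + 105 = (6*2 - 77)*88 + 105 = (12 - 77)*88 + 105 = -65*88 + 105 = -5720 + 105 = -5615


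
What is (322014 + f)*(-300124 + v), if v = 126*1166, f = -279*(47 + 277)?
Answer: -35485730544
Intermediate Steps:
f = -90396 (f = -279*324 = -90396)
v = 146916
(322014 + f)*(-300124 + v) = (322014 - 90396)*(-300124 + 146916) = 231618*(-153208) = -35485730544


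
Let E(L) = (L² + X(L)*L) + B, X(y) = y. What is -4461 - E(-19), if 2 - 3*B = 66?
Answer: -15485/3 ≈ -5161.7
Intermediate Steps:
B = -64/3 (B = ⅔ - ⅓*66 = ⅔ - 22 = -64/3 ≈ -21.333)
E(L) = -64/3 + 2*L² (E(L) = (L² + L*L) - 64/3 = (L² + L²) - 64/3 = 2*L² - 64/3 = -64/3 + 2*L²)
-4461 - E(-19) = -4461 - (-64/3 + 2*(-19)²) = -4461 - (-64/3 + 2*361) = -4461 - (-64/3 + 722) = -4461 - 1*2102/3 = -4461 - 2102/3 = -15485/3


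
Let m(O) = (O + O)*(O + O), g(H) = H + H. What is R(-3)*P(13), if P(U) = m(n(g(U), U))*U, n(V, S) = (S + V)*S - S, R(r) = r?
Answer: -38069616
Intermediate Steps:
g(H) = 2*H
n(V, S) = -S + S*(S + V) (n(V, S) = S*(S + V) - S = -S + S*(S + V))
m(O) = 4*O² (m(O) = (2*O)*(2*O) = 4*O²)
P(U) = 4*U³*(-1 + 3*U)² (P(U) = (4*(U*(-1 + U + 2*U))²)*U = (4*(U*(-1 + 3*U))²)*U = (4*(U²*(-1 + 3*U)²))*U = (4*U²*(-1 + 3*U)²)*U = 4*U³*(-1 + 3*U)²)
R(-3)*P(13) = -12*13³*(-1 + 3*13)² = -12*2197*(-1 + 39)² = -12*2197*38² = -12*2197*1444 = -3*12689872 = -38069616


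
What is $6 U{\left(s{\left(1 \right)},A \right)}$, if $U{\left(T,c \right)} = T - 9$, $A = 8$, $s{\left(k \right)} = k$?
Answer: $-48$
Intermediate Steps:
$U{\left(T,c \right)} = -9 + T$
$6 U{\left(s{\left(1 \right)},A \right)} = 6 \left(-9 + 1\right) = 6 \left(-8\right) = -48$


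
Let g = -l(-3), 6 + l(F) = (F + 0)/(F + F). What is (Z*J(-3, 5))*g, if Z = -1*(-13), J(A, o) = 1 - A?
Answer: 286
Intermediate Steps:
Z = 13
l(F) = -11/2 (l(F) = -6 + (F + 0)/(F + F) = -6 + F/((2*F)) = -6 + F*(1/(2*F)) = -6 + ½ = -11/2)
g = 11/2 (g = -1*(-11/2) = 11/2 ≈ 5.5000)
(Z*J(-3, 5))*g = (13*(1 - 1*(-3)))*(11/2) = (13*(1 + 3))*(11/2) = (13*4)*(11/2) = 52*(11/2) = 286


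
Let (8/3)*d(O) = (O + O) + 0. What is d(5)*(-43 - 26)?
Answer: -1035/4 ≈ -258.75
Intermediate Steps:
d(O) = 3*O/4 (d(O) = 3*((O + O) + 0)/8 = 3*(2*O + 0)/8 = 3*(2*O)/8 = 3*O/4)
d(5)*(-43 - 26) = ((3/4)*5)*(-43 - 26) = (15/4)*(-69) = -1035/4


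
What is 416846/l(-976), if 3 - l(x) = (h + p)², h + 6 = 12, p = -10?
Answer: -416846/13 ≈ -32065.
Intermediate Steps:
h = 6 (h = -6 + 12 = 6)
l(x) = -13 (l(x) = 3 - (6 - 10)² = 3 - 1*(-4)² = 3 - 1*16 = 3 - 16 = -13)
416846/l(-976) = 416846/(-13) = 416846*(-1/13) = -416846/13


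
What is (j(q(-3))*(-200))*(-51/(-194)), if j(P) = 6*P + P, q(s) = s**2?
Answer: -321300/97 ≈ -3312.4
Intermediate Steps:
j(P) = 7*P
(j(q(-3))*(-200))*(-51/(-194)) = ((7*(-3)**2)*(-200))*(-51/(-194)) = ((7*9)*(-200))*(-51*(-1/194)) = (63*(-200))*(51/194) = -12600*51/194 = -321300/97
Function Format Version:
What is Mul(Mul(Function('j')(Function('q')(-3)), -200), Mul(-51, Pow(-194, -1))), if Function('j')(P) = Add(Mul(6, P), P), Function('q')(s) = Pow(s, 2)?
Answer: Rational(-321300, 97) ≈ -3312.4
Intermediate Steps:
Function('j')(P) = Mul(7, P)
Mul(Mul(Function('j')(Function('q')(-3)), -200), Mul(-51, Pow(-194, -1))) = Mul(Mul(Mul(7, Pow(-3, 2)), -200), Mul(-51, Pow(-194, -1))) = Mul(Mul(Mul(7, 9), -200), Mul(-51, Rational(-1, 194))) = Mul(Mul(63, -200), Rational(51, 194)) = Mul(-12600, Rational(51, 194)) = Rational(-321300, 97)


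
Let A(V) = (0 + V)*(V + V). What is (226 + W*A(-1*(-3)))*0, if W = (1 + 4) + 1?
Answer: 0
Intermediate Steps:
W = 6 (W = 5 + 1 = 6)
A(V) = 2*V² (A(V) = V*(2*V) = 2*V²)
(226 + W*A(-1*(-3)))*0 = (226 + 6*(2*(-1*(-3))²))*0 = (226 + 6*(2*3²))*0 = (226 + 6*(2*9))*0 = (226 + 6*18)*0 = (226 + 108)*0 = 334*0 = 0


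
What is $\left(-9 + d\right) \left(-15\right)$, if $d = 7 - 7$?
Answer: $135$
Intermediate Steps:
$d = 0$ ($d = 7 - 7 = 0$)
$\left(-9 + d\right) \left(-15\right) = \left(-9 + 0\right) \left(-15\right) = \left(-9\right) \left(-15\right) = 135$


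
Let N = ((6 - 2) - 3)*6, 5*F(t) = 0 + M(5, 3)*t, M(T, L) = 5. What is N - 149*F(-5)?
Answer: 751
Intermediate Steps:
F(t) = t (F(t) = (0 + 5*t)/5 = (5*t)/5 = t)
N = 6 (N = (4 - 3)*6 = 1*6 = 6)
N - 149*F(-5) = 6 - 149*(-5) = 6 + 745 = 751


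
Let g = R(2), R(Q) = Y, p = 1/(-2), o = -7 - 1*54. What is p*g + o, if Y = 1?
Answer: -123/2 ≈ -61.500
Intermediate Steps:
o = -61 (o = -7 - 54 = -61)
p = -½ ≈ -0.50000
R(Q) = 1
g = 1
p*g + o = -½*1 - 61 = -½ - 61 = -123/2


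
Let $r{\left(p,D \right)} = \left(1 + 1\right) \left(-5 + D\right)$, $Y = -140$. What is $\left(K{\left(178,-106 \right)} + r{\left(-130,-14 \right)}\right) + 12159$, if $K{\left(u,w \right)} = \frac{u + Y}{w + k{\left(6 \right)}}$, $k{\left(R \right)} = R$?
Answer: $\frac{606031}{50} \approx 12121.0$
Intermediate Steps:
$K{\left(u,w \right)} = \frac{-140 + u}{6 + w}$ ($K{\left(u,w \right)} = \frac{u - 140}{w + 6} = \frac{-140 + u}{6 + w}$)
$r{\left(p,D \right)} = -10 + 2 D$ ($r{\left(p,D \right)} = 2 \left(-5 + D\right) = -10 + 2 D$)
$\left(K{\left(178,-106 \right)} + r{\left(-130,-14 \right)}\right) + 12159 = \left(\frac{-140 + 178}{6 - 106} + \left(-10 + 2 \left(-14\right)\right)\right) + 12159 = \left(\frac{1}{-100} \cdot 38 - 38\right) + 12159 = \left(\left(- \frac{1}{100}\right) 38 - 38\right) + 12159 = \left(- \frac{19}{50} - 38\right) + 12159 = - \frac{1919}{50} + 12159 = \frac{606031}{50}$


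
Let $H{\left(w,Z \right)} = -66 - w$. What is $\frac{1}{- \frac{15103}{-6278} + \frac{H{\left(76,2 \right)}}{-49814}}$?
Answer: $\frac{156366146}{376616159} \approx 0.41519$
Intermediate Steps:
$\frac{1}{- \frac{15103}{-6278} + \frac{H{\left(76,2 \right)}}{-49814}} = \frac{1}{- \frac{15103}{-6278} + \frac{-66 - 76}{-49814}} = \frac{1}{\left(-15103\right) \left(- \frac{1}{6278}\right) + \left(-66 - 76\right) \left(- \frac{1}{49814}\right)} = \frac{1}{\frac{15103}{6278} - - \frac{71}{24907}} = \frac{1}{\frac{15103}{6278} + \frac{71}{24907}} = \frac{1}{\frac{376616159}{156366146}} = \frac{156366146}{376616159}$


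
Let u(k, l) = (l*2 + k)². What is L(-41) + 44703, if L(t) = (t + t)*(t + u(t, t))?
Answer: -1192513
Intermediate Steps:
u(k, l) = (k + 2*l)² (u(k, l) = (2*l + k)² = (k + 2*l)²)
L(t) = 2*t*(t + 9*t²) (L(t) = (t + t)*(t + (t + 2*t)²) = (2*t)*(t + (3*t)²) = (2*t)*(t + 9*t²) = 2*t*(t + 9*t²))
L(-41) + 44703 = (-41)²*(2 + 18*(-41)) + 44703 = 1681*(2 - 738) + 44703 = 1681*(-736) + 44703 = -1237216 + 44703 = -1192513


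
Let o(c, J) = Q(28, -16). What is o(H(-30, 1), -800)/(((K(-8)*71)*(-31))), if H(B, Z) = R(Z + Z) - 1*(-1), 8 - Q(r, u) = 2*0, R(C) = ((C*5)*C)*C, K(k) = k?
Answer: 1/2201 ≈ 0.00045434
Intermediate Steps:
R(C) = 5*C**3 (R(C) = ((5*C)*C)*C = (5*C**2)*C = 5*C**3)
Q(r, u) = 8 (Q(r, u) = 8 - 2*0 = 8 - 1*0 = 8 + 0 = 8)
H(B, Z) = 1 + 40*Z**3 (H(B, Z) = 5*(Z + Z)**3 - 1*(-1) = 5*(2*Z)**3 + 1 = 5*(8*Z**3) + 1 = 40*Z**3 + 1 = 1 + 40*Z**3)
o(c, J) = 8
o(H(-30, 1), -800)/(((K(-8)*71)*(-31))) = 8/((-8*71*(-31))) = 8/((-568*(-31))) = 8/17608 = 8*(1/17608) = 1/2201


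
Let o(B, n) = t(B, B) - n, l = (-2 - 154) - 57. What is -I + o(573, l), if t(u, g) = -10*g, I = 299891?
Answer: -305408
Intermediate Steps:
l = -213 (l = -156 - 57 = -213)
o(B, n) = -n - 10*B (o(B, n) = -10*B - n = -n - 10*B)
-I + o(573, l) = -1*299891 + (-1*(-213) - 10*573) = -299891 + (213 - 5730) = -299891 - 5517 = -305408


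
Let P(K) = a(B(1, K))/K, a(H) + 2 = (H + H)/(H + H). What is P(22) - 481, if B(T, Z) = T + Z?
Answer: -10583/22 ≈ -481.05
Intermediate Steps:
a(H) = -1 (a(H) = -2 + (H + H)/(H + H) = -2 + (2*H)/((2*H)) = -2 + (2*H)*(1/(2*H)) = -2 + 1 = -1)
P(K) = -1/K
P(22) - 481 = -1/22 - 481 = -10583/22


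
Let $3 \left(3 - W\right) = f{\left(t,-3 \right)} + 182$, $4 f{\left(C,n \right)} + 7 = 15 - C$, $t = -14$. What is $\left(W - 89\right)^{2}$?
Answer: $\frac{88209}{4} \approx 22052.0$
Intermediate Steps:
$f{\left(C,n \right)} = 2 - \frac{C}{4}$ ($f{\left(C,n \right)} = - \frac{7}{4} + \frac{15 - C}{4} = - \frac{7}{4} - \left(- \frac{15}{4} + \frac{C}{4}\right) = 2 - \frac{C}{4}$)
$W = - \frac{119}{2}$ ($W = 3 - \frac{\left(2 - - \frac{7}{2}\right) + 182}{3} = 3 - \frac{\left(2 + \frac{7}{2}\right) + 182}{3} = 3 - \frac{\frac{11}{2} + 182}{3} = 3 - \frac{125}{2} = - \frac{119}{2} \approx -59.5$)
$\left(W - 89\right)^{2} = \left(- \frac{119}{2} - 89\right)^{2} = \left(- \frac{297}{2}\right)^{2} = \frac{88209}{4}$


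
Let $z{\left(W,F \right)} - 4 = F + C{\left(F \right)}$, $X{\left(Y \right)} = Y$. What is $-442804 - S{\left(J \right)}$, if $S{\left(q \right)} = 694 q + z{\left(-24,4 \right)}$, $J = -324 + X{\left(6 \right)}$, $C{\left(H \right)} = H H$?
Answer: $-222136$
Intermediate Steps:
$C{\left(H \right)} = H^{2}$
$J = -318$ ($J = -324 + 6 = -318$)
$z{\left(W,F \right)} = 4 + F + F^{2}$ ($z{\left(W,F \right)} = 4 + \left(F + F^{2}\right) = 4 + F + F^{2}$)
$S{\left(q \right)} = 24 + 694 q$ ($S{\left(q \right)} = 694 q + \left(4 + 4 + 4^{2}\right) = 694 q + \left(4 + 4 + 16\right) = 694 q + 24 = 24 + 694 q$)
$-442804 - S{\left(J \right)} = -442804 - \left(24 + 694 \left(-318\right)\right) = -442804 - \left(24 - 220692\right) = -442804 - -220668 = -442804 + 220668 = -222136$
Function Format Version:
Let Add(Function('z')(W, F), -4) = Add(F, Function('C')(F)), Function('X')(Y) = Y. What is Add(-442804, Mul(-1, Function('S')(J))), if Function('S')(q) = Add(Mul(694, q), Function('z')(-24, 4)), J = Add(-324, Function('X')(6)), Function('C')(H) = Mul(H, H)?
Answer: -222136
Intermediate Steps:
Function('C')(H) = Pow(H, 2)
J = -318 (J = Add(-324, 6) = -318)
Function('z')(W, F) = Add(4, F, Pow(F, 2)) (Function('z')(W, F) = Add(4, Add(F, Pow(F, 2))) = Add(4, F, Pow(F, 2)))
Function('S')(q) = Add(24, Mul(694, q)) (Function('S')(q) = Add(Mul(694, q), Add(4, 4, Pow(4, 2))) = Add(Mul(694, q), Add(4, 4, 16)) = Add(Mul(694, q), 24) = Add(24, Mul(694, q)))
Add(-442804, Mul(-1, Function('S')(J))) = Add(-442804, Mul(-1, Add(24, Mul(694, -318)))) = Add(-442804, Mul(-1, Add(24, -220692))) = Add(-442804, Mul(-1, -220668)) = Add(-442804, 220668) = -222136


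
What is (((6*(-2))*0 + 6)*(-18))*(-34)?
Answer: 3672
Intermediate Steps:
(((6*(-2))*0 + 6)*(-18))*(-34) = ((-12*0 + 6)*(-18))*(-34) = ((0 + 6)*(-18))*(-34) = (6*(-18))*(-34) = -108*(-34) = 3672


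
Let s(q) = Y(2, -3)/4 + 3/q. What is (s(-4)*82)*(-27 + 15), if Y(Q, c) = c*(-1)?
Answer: 0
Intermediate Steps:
Y(Q, c) = -c
s(q) = ¾ + 3/q (s(q) = -1*(-3)/4 + 3/q = 3*(¼) + 3/q = ¾ + 3/q)
(s(-4)*82)*(-27 + 15) = ((¾ + 3/(-4))*82)*(-27 + 15) = ((¾ + 3*(-¼))*82)*(-12) = ((¾ - ¾)*82)*(-12) = (0*82)*(-12) = 0*(-12) = 0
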